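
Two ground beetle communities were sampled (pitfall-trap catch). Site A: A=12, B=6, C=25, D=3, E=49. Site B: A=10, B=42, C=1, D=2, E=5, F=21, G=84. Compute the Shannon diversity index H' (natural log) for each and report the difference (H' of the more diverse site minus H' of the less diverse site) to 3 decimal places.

Site A: N=95, proportions 0.12632, 0.06316, 0.26316, 0.03158, 0.51579, giving H' = 1.23770 (working shown to 5 dp, full precision carried).
Site B: N=165, proportions 0.06061, 0.25455, 0.00606, 0.01212, 0.0303, 0.12727, 0.50909, giving H' = 1.31464.
Difference = |1.23770 − 1.31464| = 0.07694, i.e. 0.077 to 3 decimal places.

0.077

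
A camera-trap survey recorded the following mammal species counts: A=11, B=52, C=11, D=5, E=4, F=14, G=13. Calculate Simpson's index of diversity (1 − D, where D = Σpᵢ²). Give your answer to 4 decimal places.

Total N = 11+52+11+5+4+14+13 = 110, so the proportions are 0.1, 0.472727, 0.1, 0.045455, 0.036364, 0.127273, 0.118182 (working shown to 6 dp, full precision carried).
D = 0.1² + 0.472727² + 0.1² + 0.045455² + 0.036364² + 0.127273² + 0.118182² = 0.010000 + 0.223471 + 0.010000 + 0.002066 + 0.001322 + 0.016198 + 0.013967 = 0.277025.
So 1 − D = 0.722975, i.e. 0.7230 to 4 decimal places.

0.7230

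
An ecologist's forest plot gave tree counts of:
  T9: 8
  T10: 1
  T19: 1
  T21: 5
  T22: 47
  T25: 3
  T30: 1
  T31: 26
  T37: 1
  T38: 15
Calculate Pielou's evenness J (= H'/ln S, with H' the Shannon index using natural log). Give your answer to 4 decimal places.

0.6893

Total N = 8+1+1+5+47+3+1+26+1+15 = 108, so the proportions are 0.074074, 0.009259, 0.009259, 0.046296, 0.435185, 0.027778, 0.009259, 0.240741, 0.009259, 0.138889 (working shown to 6 dp, full precision carried).
H' = −Σ pᵢ ln pᵢ = −((-0.192792) + (-0.043353) + (-0.043353) + (-0.142254) + (-0.362067) + (-0.099542) + (-0.043353) + (-0.342823) + (-0.043353) + (-0.274178)) = 1.587069.
With S = 10 species, ln S = 2.302585, so J = 1.587069/2.302585 = 0.689255, i.e. 0.6893 to 4 decimal places.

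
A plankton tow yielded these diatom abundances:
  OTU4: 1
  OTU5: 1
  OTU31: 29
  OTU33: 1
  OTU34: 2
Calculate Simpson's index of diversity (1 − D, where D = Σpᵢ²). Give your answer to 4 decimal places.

0.2664

Total N = 1+1+29+1+2 = 34, so the proportions are 0.029412, 0.029412, 0.852941, 0.029412, 0.058824 (working shown to 6 dp, full precision carried).
D = 0.029412² + 0.029412² + 0.852941² + 0.029412² + 0.058824² = 0.000865 + 0.000865 + 0.727509 + 0.000865 + 0.003460 = 0.733564.
So 1 − D = 0.266436, i.e. 0.2664 to 4 decimal places.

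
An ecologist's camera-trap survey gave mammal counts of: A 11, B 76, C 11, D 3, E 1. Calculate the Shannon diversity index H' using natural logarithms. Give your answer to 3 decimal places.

0.849

Total N = 11+76+11+3+1 = 102, so the proportions are 0.10784, 0.7451, 0.10784, 0.02941, 0.0098 (working shown to 5 dp, full precision carried).
Each pᵢ ln pᵢ term: 0.10784×(-2.22708)=-0.24018, 0.7451×(-0.29424)=-0.21924, 0.10784×(-2.22708)=-0.24018, 0.02941×(-3.52636)=-0.10372, 0.0098×(-4.62497)=-0.04534.
Sum = -0.84865, so H' = 0.849.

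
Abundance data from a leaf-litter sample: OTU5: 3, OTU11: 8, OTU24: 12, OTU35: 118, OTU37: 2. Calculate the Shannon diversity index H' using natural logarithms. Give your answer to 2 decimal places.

0.67

Total N = 3+8+12+118+2 = 143, so the proportions are 0.021, 0.0559, 0.0839, 0.8252, 0.014 (working shown to 4 dp, full precision carried).
Each pᵢ ln pᵢ term: 0.021×(-3.8642)=-0.0811, 0.0559×(-2.8834)=-0.1613, 0.0839×(-2.4779)=-0.2079, 0.8252×(-0.1922)=-0.1586, 0.014×(-4.2697)=-0.0597.
Sum = -0.6686, so H' = 0.67.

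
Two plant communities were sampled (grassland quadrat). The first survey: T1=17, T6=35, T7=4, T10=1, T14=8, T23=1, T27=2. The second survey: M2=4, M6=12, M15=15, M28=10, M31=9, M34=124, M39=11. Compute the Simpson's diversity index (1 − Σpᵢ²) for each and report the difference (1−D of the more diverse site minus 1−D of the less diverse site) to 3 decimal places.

0.123

The first survey: N=68, proportions 0.25, 0.5147059, 0.0588235, 0.0147059, 0.1176471, 0.0147059, 0.0294118, giving 1−D = 0.6539792 (working shown to 7 dp, full precision carried).
The second survey: N=185, proportions 0.0216216, 0.0648649, 0.0810811, 0.0540541, 0.0486486, 0.6702703, 0.0594595, giving 1−D = 0.5306647.
Difference = |0.6539792 − 0.5306647| = 0.1233145, i.e. 0.123 to 3 decimal places.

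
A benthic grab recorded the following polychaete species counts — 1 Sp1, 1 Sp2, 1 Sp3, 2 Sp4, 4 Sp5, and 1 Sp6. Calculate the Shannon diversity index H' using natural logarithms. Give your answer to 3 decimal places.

Total N = 1+1+1+2+4+1 = 10, so the proportions are 0.1, 0.1, 0.1, 0.2, 0.4, 0.1 (working shown to 5 dp, full precision carried).
Each pᵢ ln pᵢ term: 0.1×(-2.30259)=-0.23026, 0.1×(-2.30259)=-0.23026, 0.1×(-2.30259)=-0.23026, 0.2×(-1.60944)=-0.32189, 0.4×(-0.91629)=-0.36652, 0.1×(-2.30259)=-0.23026.
Sum = -1.60944, so H' = 1.609.

1.609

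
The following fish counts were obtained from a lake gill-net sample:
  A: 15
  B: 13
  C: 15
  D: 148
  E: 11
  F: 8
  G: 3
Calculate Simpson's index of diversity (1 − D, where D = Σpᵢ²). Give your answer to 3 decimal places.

Total N = 15+13+15+148+11+8+3 = 213, so the proportions are 0.07042, 0.06103, 0.07042, 0.69484, 0.05164, 0.03756, 0.01408 (working shown to 5 dp, full precision carried).
D = 0.07042² + 0.06103² + 0.07042² + 0.69484² + 0.05164² + 0.03756² + 0.01408² = 0.00496 + 0.00373 + 0.00496 + 0.48280 + 0.00267 + 0.00141 + 0.00020 = 0.50072.
So 1 − D = 0.49928, i.e. 0.499 to 3 decimal places.

0.499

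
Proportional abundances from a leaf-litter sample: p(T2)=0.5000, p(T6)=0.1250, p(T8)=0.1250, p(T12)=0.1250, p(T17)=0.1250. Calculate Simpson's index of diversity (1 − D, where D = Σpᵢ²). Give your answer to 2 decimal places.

0.69

D = 0.5² + 0.125² + 0.125² + 0.125² + 0.125² = 0.2500 + 0.0156 + 0.0156 + 0.0156 + 0.0156 = 0.3125 (working shown to 4 dp, full precision carried).
So 1 − D = 0.6875, i.e. 0.69 to 2 decimal places.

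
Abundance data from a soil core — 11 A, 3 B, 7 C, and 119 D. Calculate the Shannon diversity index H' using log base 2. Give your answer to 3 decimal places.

Total N = 11+3+7+119 = 140, so the proportions are 0.07857, 0.02143, 0.05, 0.85 (working shown to 5 dp, full precision carried).
Each pᵢ log₂ pᵢ term: 0.07857×(-3.66985)=-0.28835, 0.02143×(-5.54432)=-0.11881, 0.05×(-4.32193)=-0.21610, 0.85×(-0.23447)=-0.19930.
Sum = -0.82254, so H' = 0.823.

0.823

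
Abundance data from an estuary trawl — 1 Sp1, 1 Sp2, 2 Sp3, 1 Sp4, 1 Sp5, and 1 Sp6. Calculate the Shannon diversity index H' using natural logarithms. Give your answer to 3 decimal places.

1.748

Total N = 1+1+2+1+1+1 = 7, so the proportions are 0.14286, 0.14286, 0.28571, 0.14286, 0.14286, 0.14286 (working shown to 5 dp, full precision carried).
Each pᵢ ln pᵢ term: 0.14286×(-1.94591)=-0.27799, 0.14286×(-1.94591)=-0.27799, 0.28571×(-1.25276)=-0.35793, 0.14286×(-1.94591)=-0.27799, 0.14286×(-1.94591)=-0.27799, 0.14286×(-1.94591)=-0.27799.
Sum = -1.74787, so H' = 1.748.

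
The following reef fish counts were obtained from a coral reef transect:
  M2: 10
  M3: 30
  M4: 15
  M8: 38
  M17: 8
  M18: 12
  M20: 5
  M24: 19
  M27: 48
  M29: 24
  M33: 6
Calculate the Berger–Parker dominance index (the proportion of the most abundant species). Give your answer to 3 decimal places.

0.223

Total N = 10+30+15+38+8+12+5+19+48+24+6 = 215, so the proportions are 0.04651, 0.13953, 0.06977, 0.17674, 0.03721, 0.05581, 0.02326, 0.08837, 0.22326, 0.11163, 0.02791 (working shown to 5 dp, full precision carried).
The largest proportion is 0.22326, i.e. d = 0.223 to 3 decimal places.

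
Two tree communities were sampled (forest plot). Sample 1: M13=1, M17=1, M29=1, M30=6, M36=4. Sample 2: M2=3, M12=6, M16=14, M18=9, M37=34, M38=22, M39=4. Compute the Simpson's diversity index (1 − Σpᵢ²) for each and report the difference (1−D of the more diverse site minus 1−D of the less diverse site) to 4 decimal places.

0.0917

Sample 1: N=13, proportions 0.076923, 0.076923, 0.076923, 0.461538, 0.307692, giving 1−D = 0.674556 (working shown to 6 dp, full precision carried).
Sample 2: N=92, proportions 0.032609, 0.065217, 0.152174, 0.097826, 0.369565, 0.23913, 0.043478, giving 1−D = 0.766304.
Difference = |0.674556 − 0.766304| = 0.091748, i.e. 0.0917 to 4 decimal places.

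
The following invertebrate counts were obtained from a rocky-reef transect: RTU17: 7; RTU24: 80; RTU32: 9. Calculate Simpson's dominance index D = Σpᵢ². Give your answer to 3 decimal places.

Total N = 7+80+9 = 96, so the proportions are 0.07292, 0.83333, 0.09375 (working shown to 5 dp, full precision carried).
D = 0.07292² + 0.83333² + 0.09375² = 0.00532 + 0.69444 + 0.00879 = 0.70855.
To 3 decimal places, D = 0.709.

0.709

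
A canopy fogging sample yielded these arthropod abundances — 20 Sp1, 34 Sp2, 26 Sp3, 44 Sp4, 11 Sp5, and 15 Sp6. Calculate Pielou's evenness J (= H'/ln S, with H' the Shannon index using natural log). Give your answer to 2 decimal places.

0.94

Total N = 20+34+26+44+11+15 = 150, so the proportions are 0.1333, 0.2267, 0.1733, 0.2933, 0.0733, 0.1 (working shown to 4 dp, full precision carried).
H' = −Σ pᵢ ln pᵢ = −((-0.2687) + (-0.3364) + (-0.3038) + (-0.3598) + (-0.1916) + (-0.2303)) = 1.6905.
With S = 6 species, ln S = 1.7918, so J = 1.6905/1.7918 = 0.9435, i.e. 0.94 to 2 decimal places.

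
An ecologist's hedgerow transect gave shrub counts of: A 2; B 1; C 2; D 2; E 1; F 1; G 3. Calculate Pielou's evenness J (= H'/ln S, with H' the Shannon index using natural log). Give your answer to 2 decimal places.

Total N = 2+1+2+2+1+1+3 = 12, so the proportions are 0.1667, 0.0833, 0.1667, 0.1667, 0.0833, 0.0833, 0.25 (working shown to 4 dp, full precision carried).
H' = −Σ pᵢ ln pᵢ = −((-0.2986) + (-0.2071) + (-0.2986) + (-0.2986) + (-0.2071) + (-0.2071) + (-0.3466)) = 1.8637.
With S = 7 species, ln S = 1.9459, so J = 1.8637/1.9459 = 0.9577, i.e. 0.96 to 2 decimal places.

0.96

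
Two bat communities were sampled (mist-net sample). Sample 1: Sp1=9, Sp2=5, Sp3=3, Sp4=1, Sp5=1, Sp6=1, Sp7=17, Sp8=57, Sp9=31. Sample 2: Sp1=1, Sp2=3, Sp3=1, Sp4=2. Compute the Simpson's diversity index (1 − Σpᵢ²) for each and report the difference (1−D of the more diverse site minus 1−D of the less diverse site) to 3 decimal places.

Sample 1: N=125, proportions 0.072, 0.04, 0.024, 0.008, 0.008, 0.008, 0.136, 0.456, 0.248, giving 1−D = 0.70451 (working shown to 5 dp, full precision carried).
Sample 2: N=7, proportions 0.14286, 0.42857, 0.14286, 0.28571, giving 1−D = 0.69388.
Difference = |0.70451 − 0.69388| = 0.01063, i.e. 0.011 to 3 decimal places.

0.011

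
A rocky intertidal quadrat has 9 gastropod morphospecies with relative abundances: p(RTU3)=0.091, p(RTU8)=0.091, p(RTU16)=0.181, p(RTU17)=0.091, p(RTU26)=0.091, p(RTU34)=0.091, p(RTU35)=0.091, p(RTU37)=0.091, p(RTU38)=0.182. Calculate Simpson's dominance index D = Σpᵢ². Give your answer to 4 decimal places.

D = 0.091² + 0.091² + 0.181² + 0.091² + 0.091² + 0.091² + 0.091² + 0.091² + 0.182² = 0.008281 + 0.008281 + 0.032761 + 0.008281 + 0.008281 + 0.008281 + 0.008281 + 0.008281 + 0.033124 = 0.123852 (working shown to 6 dp, full precision carried).
To 4 decimal places, D = 0.1239.

0.1239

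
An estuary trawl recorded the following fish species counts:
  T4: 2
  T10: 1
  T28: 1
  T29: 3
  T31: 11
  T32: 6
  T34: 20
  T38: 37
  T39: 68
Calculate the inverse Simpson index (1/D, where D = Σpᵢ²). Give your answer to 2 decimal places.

Total N = 2+1+1+3+11+6+20+37+68 = 149, so the proportions are 0.013423, 0.006711, 0.006711, 0.020134, 0.073826, 0.040268, 0.134228, 0.248322, 0.456376 (working shown to 6 dp, full precision carried).
D = 0.013423² + 0.006711² + 0.006711² + 0.020134² + 0.073826² + 0.040268² + 0.134228² + 0.248322² + 0.456376² = 0.000180 + 0.000045 + 0.000045 + 0.000405 + 0.005450 + 0.001622 + 0.018017 + 0.061664 + 0.208279 = 0.295707.
So 1/D = 3.3817, i.e. 3.38 to 2 decimal places.

3.38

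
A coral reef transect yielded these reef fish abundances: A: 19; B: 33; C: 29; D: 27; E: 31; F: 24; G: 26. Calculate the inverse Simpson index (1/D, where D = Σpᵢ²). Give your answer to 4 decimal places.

Total N = 19+33+29+27+31+24+26 = 189, so the proportions are 0.1005291, 0.17460317, 0.15343915, 0.14285714, 0.16402116, 0.12698413, 0.13756614 (working shown to 8 dp, full precision carried).
D = 0.1005291² + 0.17460317² + 0.15343915² + 0.14285714² + 0.16402116² + 0.12698413² + 0.13756614² = 0.01010610 + 0.03048627 + 0.02354357 + 0.02040816 + 0.02690294 + 0.01612497 + 0.01892444 = 0.14649646.
So 1/D = 6.826104, i.e. 6.8261 to 4 decimal places.

6.8261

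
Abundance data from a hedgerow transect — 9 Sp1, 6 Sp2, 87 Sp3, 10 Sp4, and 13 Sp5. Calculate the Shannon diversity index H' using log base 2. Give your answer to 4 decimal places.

1.4786

Total N = 9+6+87+10+13 = 125, so the proportions are 0.072, 0.048, 0.696, 0.08, 0.104 (working shown to 6 dp, full precision carried).
Each pᵢ log₂ pᵢ term: 0.072×(-3.795859)=-0.273302, 0.048×(-4.380822)=-0.210279, 0.696×(-0.522841)=-0.363897, 0.08×(-3.643856)=-0.291508, 0.104×(-3.265345)=-0.339596.
Sum = -1.478583, so H' = 1.4786.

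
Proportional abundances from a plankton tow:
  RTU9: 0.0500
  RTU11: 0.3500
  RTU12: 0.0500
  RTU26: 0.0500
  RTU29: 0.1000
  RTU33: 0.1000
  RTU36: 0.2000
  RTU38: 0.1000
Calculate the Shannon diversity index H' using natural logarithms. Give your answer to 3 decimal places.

Each pᵢ ln pᵢ term (working shown to 5 dp, full precision carried): 0.05×(-2.99573)=-0.14979, 0.35×(-1.04982)=-0.36744, 0.05×(-2.99573)=-0.14979, 0.05×(-2.99573)=-0.14979, 0.1×(-2.30259)=-0.23026, 0.1×(-2.30259)=-0.23026, 0.2×(-1.60944)=-0.32189, 0.1×(-2.30259)=-0.23026.
Sum = -1.82946, so H' = 1.829.

1.829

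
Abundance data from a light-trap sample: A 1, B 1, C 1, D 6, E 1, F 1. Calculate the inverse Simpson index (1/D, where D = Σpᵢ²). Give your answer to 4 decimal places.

Total N = 1+1+1+6+1+1 = 11, so the proportions are 0.0909091, 0.0909091, 0.0909091, 0.5454545, 0.0909091, 0.0909091 (working shown to 7 dp, full precision carried).
D = 0.0909091² + 0.0909091² + 0.0909091² + 0.5454545² + 0.0909091² + 0.0909091² = 0.0082645 + 0.0082645 + 0.0082645 + 0.2975207 + 0.0082645 + 0.0082645 = 0.3388430.
So 1/D = 2.951220, i.e. 2.9512 to 4 decimal places.

2.9512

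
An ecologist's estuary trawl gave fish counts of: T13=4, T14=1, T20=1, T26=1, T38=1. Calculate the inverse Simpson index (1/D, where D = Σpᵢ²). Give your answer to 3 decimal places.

3.200

Total N = 4+1+1+1+1 = 8, so the proportions are 0.5, 0.125, 0.125, 0.125, 0.125 (working shown to 7 dp, full precision carried).
D = 0.5² + 0.125² + 0.125² + 0.125² + 0.125² = 0.2500000 + 0.0156250 + 0.0156250 + 0.0156250 + 0.0156250 = 0.3125000.
So 1/D = 3.20000, i.e. 3.200 to 3 decimal places.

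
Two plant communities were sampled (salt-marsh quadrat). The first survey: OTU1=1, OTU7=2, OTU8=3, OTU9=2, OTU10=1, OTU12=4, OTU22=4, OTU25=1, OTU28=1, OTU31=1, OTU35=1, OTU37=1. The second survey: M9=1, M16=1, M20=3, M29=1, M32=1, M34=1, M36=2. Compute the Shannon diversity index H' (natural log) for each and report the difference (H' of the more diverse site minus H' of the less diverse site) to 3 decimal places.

0.477

The first survey: N=22, proportions 0.04545, 0.09091, 0.13636, 0.09091, 0.04545, 0.18182, 0.18182, 0.04545, 0.04545, 0.04545, 0.04545, 0.04545, giving H' = 2.31110 (working shown to 5 dp, full precision carried).
The second survey: N=10, proportions 0.1, 0.1, 0.3, 0.1, 0.1, 0.1, 0.2, giving H' = 1.83437.
Difference = |2.31110 − 1.83437| = 0.47673, i.e. 0.477 to 3 decimal places.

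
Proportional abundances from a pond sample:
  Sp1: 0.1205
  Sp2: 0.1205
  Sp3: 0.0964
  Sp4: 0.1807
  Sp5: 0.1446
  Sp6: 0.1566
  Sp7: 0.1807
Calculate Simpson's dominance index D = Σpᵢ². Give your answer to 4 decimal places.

D = 0.1205² + 0.1205² + 0.0964² + 0.1807² + 0.1446² + 0.1566² + 0.1807² = 0.014520 + 0.014520 + 0.009293 + 0.032652 + 0.020909 + 0.024524 + 0.032652 = 0.149071 (working shown to 6 dp, full precision carried).
To 4 decimal places, D = 0.1491.

0.1491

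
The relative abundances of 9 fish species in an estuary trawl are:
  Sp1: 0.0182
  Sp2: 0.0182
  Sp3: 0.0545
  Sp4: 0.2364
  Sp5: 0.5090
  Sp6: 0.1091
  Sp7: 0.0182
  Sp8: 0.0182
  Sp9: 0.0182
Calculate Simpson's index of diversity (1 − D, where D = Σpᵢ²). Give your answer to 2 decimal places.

0.67

D = 0.0182² + 0.0182² + 0.0545² + 0.2364² + 0.509² + 0.1091² + 0.0182² + 0.0182² + 0.0182² = 0.0003 + 0.0003 + 0.0030 + 0.0559 + 0.2591 + 0.0119 + 0.0003 + 0.0003 + 0.0003 = 0.3315 (working shown to 4 dp, full precision carried).
So 1 − D = 0.6685, i.e. 0.67 to 2 decimal places.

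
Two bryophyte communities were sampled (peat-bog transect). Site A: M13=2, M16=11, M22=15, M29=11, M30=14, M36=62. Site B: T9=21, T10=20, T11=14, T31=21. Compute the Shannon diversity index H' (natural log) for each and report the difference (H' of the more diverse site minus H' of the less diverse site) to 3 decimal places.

0.001

Site A: N=115, proportions 0.017391, 0.095652, 0.130435, 0.095652, 0.121739, 0.53913, giving H' = 1.374585 (working shown to 6 dp, full precision carried).
Site B: N=76, proportions 0.276316, 0.263158, 0.184211, 0.276316, giving H' = 1.373741.
Difference = |1.374585 − 1.373741| = 0.000844, i.e. 0.001 to 3 decimal places.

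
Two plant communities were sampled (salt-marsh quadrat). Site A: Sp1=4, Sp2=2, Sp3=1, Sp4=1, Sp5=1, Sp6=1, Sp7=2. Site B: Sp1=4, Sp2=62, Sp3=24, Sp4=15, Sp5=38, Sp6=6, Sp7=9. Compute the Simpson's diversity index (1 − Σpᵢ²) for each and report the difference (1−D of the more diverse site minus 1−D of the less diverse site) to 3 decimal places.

0.055

Site A: N=12, proportions 0.3333333, 0.1666667, 0.0833333, 0.0833333, 0.0833333, 0.0833333, 0.1666667, giving 1−D = 0.8055556 (working shown to 7 dp, full precision carried).
Site B: N=158, proportions 0.0253165, 0.3924051, 0.1518987, 0.0949367, 0.2405063, 0.0379747, 0.056962, giving 1−D = 0.7507611.
Difference = |0.8055556 − 0.7507611| = 0.0547945, i.e. 0.055 to 3 decimal places.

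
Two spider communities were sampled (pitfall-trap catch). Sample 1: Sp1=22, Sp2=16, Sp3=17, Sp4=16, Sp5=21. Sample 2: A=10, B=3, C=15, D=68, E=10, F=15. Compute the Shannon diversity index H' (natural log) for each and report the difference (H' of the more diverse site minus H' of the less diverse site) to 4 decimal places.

0.2545

Sample 1: N=92, proportions 0.23913, 0.173913, 0.184783, 0.173913, 0.228261, giving H' = 1.599774 (working shown to 6 dp, full precision carried).
Sample 2: N=121, proportions 0.082645, 0.024793, 0.123967, 0.561983, 0.082645, 0.123967, giving H' = 1.345249.
Difference = |1.599774 − 1.345249| = 0.254525, i.e. 0.2545 to 4 decimal places.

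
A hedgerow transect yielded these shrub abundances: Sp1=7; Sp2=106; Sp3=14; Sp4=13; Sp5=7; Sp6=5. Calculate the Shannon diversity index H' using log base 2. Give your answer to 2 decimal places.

1.55

Total N = 7+106+14+13+7+5 = 152, so the proportions are 0.0461, 0.6974, 0.0921, 0.0855, 0.0461, 0.0329 (working shown to 4 dp, full precision carried).
Each pᵢ log₂ pᵢ term: 0.0461×(-4.4406)=-0.2045, 0.6974×(-0.5200)=-0.3626, 0.0921×(-3.4406)=-0.3169, 0.0855×(-3.5475)=-0.3034, 0.0461×(-4.4406)=-0.2045, 0.0329×(-4.9260)=-0.1620.
Sum = -1.5540, so H' = 1.55.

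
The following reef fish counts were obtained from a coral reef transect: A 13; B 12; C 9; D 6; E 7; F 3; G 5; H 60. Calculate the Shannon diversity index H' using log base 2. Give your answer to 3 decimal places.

Total N = 13+12+9+6+7+3+5+60 = 115, so the proportions are 0.11304, 0.10435, 0.07826, 0.05217, 0.06087, 0.02609, 0.04348, 0.52174 (working shown to 5 dp, full precision carried).
Each pᵢ log₂ pᵢ term: 0.11304×(-3.14505)=-0.35553, 0.10435×(-3.26053)=-0.34023, 0.07826×(-3.67557)=-0.28765, 0.05217×(-4.26053)=-0.22229, 0.06087×(-4.03814)=-0.24580, 0.02609×(-5.26053)=-0.13723, 0.04348×(-4.52356)=-0.19668, 0.52174×(-0.93860)=-0.48970.
Sum = -2.27511, so H' = 2.275.

2.275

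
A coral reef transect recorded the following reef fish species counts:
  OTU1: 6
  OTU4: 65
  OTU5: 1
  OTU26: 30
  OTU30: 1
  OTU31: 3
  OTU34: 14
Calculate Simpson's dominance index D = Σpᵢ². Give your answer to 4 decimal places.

0.3728

Total N = 6+65+1+30+1+3+14 = 120, so the proportions are 0.05, 0.541667, 0.008333, 0.25, 0.008333, 0.025, 0.116667 (working shown to 6 dp, full precision carried).
D = 0.05² + 0.541667² + 0.008333² + 0.25² + 0.008333² + 0.025² + 0.116667² = 0.002500 + 0.293403 + 0.000069 + 0.062500 + 0.000069 + 0.000625 + 0.013611 = 0.372778.
To 4 decimal places, D = 0.3728.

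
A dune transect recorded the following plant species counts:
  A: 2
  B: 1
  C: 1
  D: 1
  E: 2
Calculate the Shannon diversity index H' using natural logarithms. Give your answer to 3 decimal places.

Total N = 2+1+1+1+2 = 7, so the proportions are 0.28571, 0.14286, 0.14286, 0.14286, 0.28571 (working shown to 5 dp, full precision carried).
Each pᵢ ln pᵢ term: 0.28571×(-1.25276)=-0.35793, 0.14286×(-1.94591)=-0.27799, 0.14286×(-1.94591)=-0.27799, 0.14286×(-1.94591)=-0.27799, 0.28571×(-1.25276)=-0.35793.
Sum = -1.54983, so H' = 1.550.

1.550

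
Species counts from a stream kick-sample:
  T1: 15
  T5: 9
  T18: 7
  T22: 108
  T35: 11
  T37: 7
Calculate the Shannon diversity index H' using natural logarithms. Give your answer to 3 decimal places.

Total N = 15+9+7+108+11+7 = 157, so the proportions are 0.09554, 0.05732, 0.04459, 0.6879, 0.07006, 0.04459 (working shown to 5 dp, full precision carried).
Each pᵢ ln pᵢ term: 0.09554×(-2.34820)=-0.22435, 0.05732×(-2.85902)=-0.16389, 0.04459×(-3.11034)=-0.13868, 0.6879×(-0.37411)=-0.25735, 0.07006×(-2.65835)=-0.18625, 0.04459×(-3.11034)=-0.13868.
Sum = -1.10920, so H' = 1.109.

1.109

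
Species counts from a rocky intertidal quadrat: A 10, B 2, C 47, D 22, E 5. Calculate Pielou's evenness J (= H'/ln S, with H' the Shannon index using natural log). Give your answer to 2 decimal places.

0.73

Total N = 10+2+47+22+5 = 86, so the proportions are 0.1163, 0.0233, 0.5465, 0.2558, 0.0581 (working shown to 4 dp, full precision carried).
H' = −Σ pᵢ ln pᵢ = −((-0.2502) + (-0.0875) + (-0.3302) + (-0.3488) + (-0.1654)) = 1.1820.
With S = 5 species, ln S = 1.6094, so J = 1.1820/1.6094 = 0.7344, i.e. 0.73 to 2 decimal places.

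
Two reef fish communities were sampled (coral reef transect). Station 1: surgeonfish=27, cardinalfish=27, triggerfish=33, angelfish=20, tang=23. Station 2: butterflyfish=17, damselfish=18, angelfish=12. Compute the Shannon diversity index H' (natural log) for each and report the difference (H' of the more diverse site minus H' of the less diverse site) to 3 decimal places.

Station 1: N=130, proportions 0.207692, 0.207692, 0.253846, 0.153846, 0.176923, giving H' = 1.595296 (working shown to 6 dp, full precision carried).
Station 2: N=47, proportions 0.361702, 0.382979, 0.255319, giving H' = 1.083973.
Difference = |1.595296 − 1.083973| = 0.511323, i.e. 0.511 to 3 decimal places.

0.511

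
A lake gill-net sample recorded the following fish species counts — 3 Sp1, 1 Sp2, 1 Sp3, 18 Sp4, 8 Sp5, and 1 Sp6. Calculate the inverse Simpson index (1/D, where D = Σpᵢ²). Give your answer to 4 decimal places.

Total N = 3+1+1+18+8+1 = 32, so the proportions are 0.09375, 0.03125, 0.03125, 0.5625, 0.25, 0.03125 (working shown to 7 dp, full precision carried).
D = 0.09375² + 0.03125² + 0.03125² + 0.5625² + 0.25² + 0.03125² = 0.0087891 + 0.0009766 + 0.0009766 + 0.3164062 + 0.0625000 + 0.0009766 = 0.3906250.
So 1/D = 2.560000, i.e. 2.5600 to 4 decimal places.

2.5600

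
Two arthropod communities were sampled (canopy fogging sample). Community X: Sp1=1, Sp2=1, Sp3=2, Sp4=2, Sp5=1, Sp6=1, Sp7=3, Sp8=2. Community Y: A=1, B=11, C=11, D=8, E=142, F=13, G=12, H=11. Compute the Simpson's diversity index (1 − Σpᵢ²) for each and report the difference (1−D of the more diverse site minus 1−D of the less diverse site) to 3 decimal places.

0.331

Community X: N=13, proportions 0.07692, 0.07692, 0.15385, 0.15385, 0.07692, 0.07692, 0.23077, 0.15385, giving 1−D = 0.85207 (working shown to 5 dp, full precision carried).
Community Y: N=209, proportions 0.00478, 0.05263, 0.05263, 0.03828, 0.67943, 0.0622, 0.05742, 0.05263, giving 1−D = 0.52142.
Difference = |0.85207 − 0.52142| = 0.33065, i.e. 0.331 to 3 decimal places.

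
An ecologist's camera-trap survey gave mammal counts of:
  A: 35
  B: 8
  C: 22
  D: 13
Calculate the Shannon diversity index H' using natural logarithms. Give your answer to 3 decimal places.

Total N = 35+8+22+13 = 78, so the proportions are 0.44872, 0.10256, 0.28205, 0.16667 (working shown to 5 dp, full precision carried).
Each pᵢ ln pᵢ term: 0.44872×(-0.80136)=-0.35958, 0.10256×(-2.27727)=-0.23357, 0.28205×(-1.26567)=-0.35698, 0.16667×(-1.79176)=-0.29863.
Sum = -1.24876, so H' = 1.249.

1.249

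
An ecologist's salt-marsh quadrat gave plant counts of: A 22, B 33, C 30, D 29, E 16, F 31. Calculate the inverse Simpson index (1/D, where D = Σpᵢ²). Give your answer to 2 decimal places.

5.72

Total N = 22+33+30+29+16+31 = 161, so the proportions are 0.136646, 0.204969, 0.186335, 0.180124, 0.099379, 0.192547 (working shown to 6 dp, full precision carried).
D = 0.136646² + 0.204969² + 0.186335² + 0.180124² + 0.099379² + 0.192547² = 0.018672 + 0.042012 + 0.034721 + 0.032445 + 0.009876 + 0.037074 = 0.174800.
So 1/D = 5.7208, i.e. 5.72 to 2 decimal places.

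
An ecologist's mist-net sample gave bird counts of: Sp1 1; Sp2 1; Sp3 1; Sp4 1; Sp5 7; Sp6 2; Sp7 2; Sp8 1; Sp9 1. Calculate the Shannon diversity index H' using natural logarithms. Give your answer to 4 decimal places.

1.8689

Total N = 1+1+1+1+7+2+2+1+1 = 17, so the proportions are 0.058824, 0.058824, 0.058824, 0.058824, 0.411765, 0.117647, 0.117647, 0.058824, 0.058824 (working shown to 6 dp, full precision carried).
Each pᵢ ln pᵢ term: 0.058824×(-2.833213)=-0.166660, 0.058824×(-2.833213)=-0.166660, 0.058824×(-2.833213)=-0.166660, 0.058824×(-2.833213)=-0.166660, 0.411765×(-0.887303)=-0.365360, 0.117647×(-2.140066)=-0.251772, 0.117647×(-2.140066)=-0.251772, 0.058824×(-2.833213)=-0.166660, 0.058824×(-2.833213)=-0.166660.
Sum = -1.868863, so H' = 1.8689.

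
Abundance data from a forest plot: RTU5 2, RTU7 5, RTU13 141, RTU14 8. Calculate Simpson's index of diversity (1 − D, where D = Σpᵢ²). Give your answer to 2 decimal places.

Total N = 2+5+141+8 = 156, so the proportions are 0.0128, 0.0321, 0.9038, 0.0513 (working shown to 4 dp, full precision carried).
D = 0.0128² + 0.0321² + 0.9038² + 0.0513² = 0.0002 + 0.0010 + 0.8169 + 0.0026 = 0.8208.
So 1 − D = 0.1792, i.e. 0.18 to 2 decimal places.

0.18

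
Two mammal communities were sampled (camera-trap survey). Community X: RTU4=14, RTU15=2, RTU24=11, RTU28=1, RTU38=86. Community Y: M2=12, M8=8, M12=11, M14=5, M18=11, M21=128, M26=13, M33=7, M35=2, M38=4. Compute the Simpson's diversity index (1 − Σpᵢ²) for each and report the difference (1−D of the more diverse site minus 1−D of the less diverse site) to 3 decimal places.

0.171

Community X: N=114, proportions 0.122807, 0.017544, 0.096491, 0.008772, 0.754386, giving 1−D = 0.406125 (working shown to 6 dp, full precision carried).
Community Y: N=201, proportions 0.059701, 0.039801, 0.054726, 0.024876, 0.054726, 0.636816, 0.064677, 0.034826, 0.00995, 0.0199, giving 1−D = 0.576817.
Difference = |0.406125 − 0.576817| = 0.170692, i.e. 0.171 to 3 decimal places.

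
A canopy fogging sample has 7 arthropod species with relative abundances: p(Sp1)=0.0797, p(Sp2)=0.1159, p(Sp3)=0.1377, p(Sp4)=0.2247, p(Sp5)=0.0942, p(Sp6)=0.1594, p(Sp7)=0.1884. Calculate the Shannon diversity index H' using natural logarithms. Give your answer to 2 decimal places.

Each pᵢ ln pᵢ term (working shown to 4 dp, full precision carried): 0.0797×(-2.5295)=-0.2016, 0.1159×(-2.1550)=-0.2498, 0.1377×(-1.9827)=-0.2730, 0.2247×(-1.4930)=-0.3355, 0.0942×(-2.3623)=-0.2225, 0.1594×(-1.8363)=-0.2927, 0.1884×(-1.6692)=-0.3145.
Sum = -1.8896, so H' = 1.89.

1.89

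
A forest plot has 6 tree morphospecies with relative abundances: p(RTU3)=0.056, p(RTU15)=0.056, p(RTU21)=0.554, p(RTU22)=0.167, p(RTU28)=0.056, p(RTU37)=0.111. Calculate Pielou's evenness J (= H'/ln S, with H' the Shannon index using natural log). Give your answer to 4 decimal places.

0.7559

H' = −Σ pᵢ ln pᵢ = −((-0.161415) + (-0.161415) + (-0.327187) + (-0.298890) + (-0.161415) + (-0.244003)) = 1.354324 (working shown to 6 dp, full precision carried).
With S = 6 species, ln S = 1.791759, so J = 1.354324/1.791759 = 0.755863, i.e. 0.7559 to 4 decimal places.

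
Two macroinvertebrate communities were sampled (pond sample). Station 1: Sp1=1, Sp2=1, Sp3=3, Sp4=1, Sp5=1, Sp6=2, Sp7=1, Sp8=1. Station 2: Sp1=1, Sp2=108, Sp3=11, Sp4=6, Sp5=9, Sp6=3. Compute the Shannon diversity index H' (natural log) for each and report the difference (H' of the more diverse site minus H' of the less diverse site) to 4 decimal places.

Station 1: N=11, proportions 0.090909, 0.090909, 0.272727, 0.090909, 0.090909, 0.181818, 0.090909, 0.090909, giving H' = 1.972247 (working shown to 6 dp, full precision carried).
Station 2: N=138, proportions 0.007246, 0.782609, 0.07971, 0.043478, 0.065217, 0.021739, giving H' = 0.826758.
Difference = |1.972247 − 0.826758| = 1.145489, i.e. 1.1455 to 4 decimal places.

1.1455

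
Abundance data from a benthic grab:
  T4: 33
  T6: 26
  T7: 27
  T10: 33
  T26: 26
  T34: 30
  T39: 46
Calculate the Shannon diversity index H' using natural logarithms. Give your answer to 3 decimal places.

1.926

Total N = 33+26+27+33+26+30+46 = 221, so the proportions are 0.14932, 0.11765, 0.12217, 0.14932, 0.11765, 0.13575, 0.20814 (working shown to 5 dp, full precision carried).
Each pᵢ ln pᵢ term: 0.14932×(-1.90166)=-0.28396, 0.11765×(-2.14007)=-0.25177, 0.12217×(-2.10233)=-0.25685, 0.14932×(-1.90166)=-0.28396, 0.11765×(-2.14007)=-0.25177, 0.13575×(-1.99697)=-0.27108, 0.20814×(-1.56952)=-0.32669.
Sum = -1.92607, so H' = 1.926.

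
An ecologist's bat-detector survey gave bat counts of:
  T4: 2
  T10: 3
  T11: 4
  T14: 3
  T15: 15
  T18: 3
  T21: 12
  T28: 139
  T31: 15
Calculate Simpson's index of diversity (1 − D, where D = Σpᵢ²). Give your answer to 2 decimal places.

Total N = 2+3+4+3+15+3+12+139+15 = 196, so the proportions are 0.0102, 0.0153, 0.0204, 0.0153, 0.0765, 0.0153, 0.0612, 0.7092, 0.0765 (working shown to 4 dp, full precision carried).
D = 0.0102² + 0.0153² + 0.0204² + 0.0153² + 0.0765² + 0.0153² + 0.0612² + 0.7092² + 0.0765² = 0.0001 + 0.0002 + 0.0004 + 0.0002 + 0.0059 + 0.0002 + 0.0037 + 0.5029 + 0.0059 = 0.5196.
So 1 − D = 0.4804, i.e. 0.48 to 2 decimal places.

0.48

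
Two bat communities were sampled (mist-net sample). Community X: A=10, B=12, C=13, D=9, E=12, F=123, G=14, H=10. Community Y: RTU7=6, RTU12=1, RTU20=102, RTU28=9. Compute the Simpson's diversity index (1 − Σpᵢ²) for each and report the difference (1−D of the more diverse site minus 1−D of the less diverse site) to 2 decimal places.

0.37

Community X: N=203, proportions 0.0493, 0.0591, 0.064, 0.0443, 0.0591, 0.6059, 0.069, 0.0493, giving 1−D = 0.6102 (working shown to 4 dp, full precision carried).
Community Y: N=118, proportions 0.0508, 0.0085, 0.8644, 0.0763, giving 1−D = 0.2443.
Difference = |0.6102 − 0.2443| = 0.3659, i.e. 0.37 to 2 decimal places.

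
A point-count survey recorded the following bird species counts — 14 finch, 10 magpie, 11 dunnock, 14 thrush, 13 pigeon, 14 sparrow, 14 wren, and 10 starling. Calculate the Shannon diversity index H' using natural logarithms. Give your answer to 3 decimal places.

Total N = 14+10+11+14+13+14+14+10 = 100, so the proportions are 0.14, 0.1, 0.11, 0.14, 0.13, 0.14, 0.14, 0.1 (working shown to 5 dp, full precision carried).
Each pᵢ ln pᵢ term: 0.14×(-1.96611)=-0.27526, 0.1×(-2.30259)=-0.23026, 0.11×(-2.20727)=-0.24280, 0.14×(-1.96611)=-0.27526, 0.13×(-2.04022)=-0.26523, 0.14×(-1.96611)=-0.27526, 0.14×(-1.96611)=-0.27526, 0.1×(-2.30259)=-0.23026.
Sum = -2.06957, so H' = 2.070.

2.070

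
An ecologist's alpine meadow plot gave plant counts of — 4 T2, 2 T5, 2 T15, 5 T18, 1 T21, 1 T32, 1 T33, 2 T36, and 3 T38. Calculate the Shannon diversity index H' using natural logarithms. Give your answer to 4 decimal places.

2.0423

Total N = 4+2+2+5+1+1+1+2+3 = 21, so the proportions are 0.190476, 0.095238, 0.095238, 0.238095, 0.047619, 0.047619, 0.047619, 0.095238, 0.142857 (working shown to 6 dp, full precision carried).
Each pᵢ ln pᵢ term: 0.190476×(-1.658228)=-0.315853, 0.095238×(-2.351375)=-0.223941, 0.095238×(-2.351375)=-0.223941, 0.238095×(-1.435085)=-0.341687, 0.047619×(-3.044522)=-0.144977, 0.047619×(-3.044522)=-0.144977, 0.047619×(-3.044522)=-0.144977, 0.095238×(-2.351375)=-0.223941, 0.142857×(-1.945910)=-0.277987.
Sum = -2.042280, so H' = 2.0423.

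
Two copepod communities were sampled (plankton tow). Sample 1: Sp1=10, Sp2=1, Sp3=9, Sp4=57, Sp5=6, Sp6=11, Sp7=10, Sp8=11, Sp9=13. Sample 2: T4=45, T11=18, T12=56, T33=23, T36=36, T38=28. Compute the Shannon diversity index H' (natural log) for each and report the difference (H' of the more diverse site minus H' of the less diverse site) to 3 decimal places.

0.060

Sample 1: N=128, proportions 0.07812, 0.00781, 0.07031, 0.44531, 0.04688, 0.08594, 0.07812, 0.08594, 0.10156, giving H' = 1.78071 (working shown to 5 dp, full precision carried).
Sample 2: N=206, proportions 0.21845, 0.08738, 0.27184, 0.11165, 0.17476, 0.13592, giving H' = 1.72025.
Difference = |1.78071 − 1.72025| = 0.06046, i.e. 0.060 to 3 decimal places.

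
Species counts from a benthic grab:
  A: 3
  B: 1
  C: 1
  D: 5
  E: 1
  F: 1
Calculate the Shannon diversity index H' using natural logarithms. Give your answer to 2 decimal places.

Total N = 3+1+1+5+1+1 = 12, so the proportions are 0.25, 0.0833, 0.0833, 0.4167, 0.0833, 0.0833 (working shown to 4 dp, full precision carried).
Each pᵢ ln pᵢ term: 0.25×(-1.3863)=-0.3466, 0.0833×(-2.4849)=-0.2071, 0.0833×(-2.4849)=-0.2071, 0.4167×(-0.8755)=-0.3648, 0.0833×(-2.4849)=-0.2071, 0.0833×(-2.4849)=-0.2071.
Sum = -1.5397, so H' = 1.54.

1.54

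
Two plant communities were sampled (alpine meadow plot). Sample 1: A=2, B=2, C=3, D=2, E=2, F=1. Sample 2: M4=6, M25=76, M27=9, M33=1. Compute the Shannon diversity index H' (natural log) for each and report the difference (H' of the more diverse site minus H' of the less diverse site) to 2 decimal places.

1.14

Sample 1: N=12, proportions 0.16667, 0.16667, 0.25, 0.16667, 0.16667, 0.08333, giving H' = 1.74816 (working shown to 5 dp, full precision carried).
Sample 2: N=92, proportions 0.06522, 0.82609, 0.09783, 0.01087, giving H' = 0.61243.
Difference = |1.74816 − 0.61243| = 1.13573, i.e. 1.14 to 2 decimal places.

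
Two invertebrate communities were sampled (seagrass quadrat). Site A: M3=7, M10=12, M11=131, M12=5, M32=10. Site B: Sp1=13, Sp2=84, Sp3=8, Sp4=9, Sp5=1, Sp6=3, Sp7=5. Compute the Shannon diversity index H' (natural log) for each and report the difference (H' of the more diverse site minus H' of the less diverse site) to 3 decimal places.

0.343

Site A: N=165, proportions 0.04242, 0.07273, 0.79394, 0.0303, 0.06061, giving H' = 0.78374 (working shown to 5 dp, full precision carried).
Site B: N=123, proportions 0.10569, 0.68293, 0.06504, 0.07317, 0.00813, 0.02439, 0.04065, giving H' = 1.12693.
Difference = |0.78374 − 1.12693| = 0.34319, i.e. 0.343 to 3 decimal places.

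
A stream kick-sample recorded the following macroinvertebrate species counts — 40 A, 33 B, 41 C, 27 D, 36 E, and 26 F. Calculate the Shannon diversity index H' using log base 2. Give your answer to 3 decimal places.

2.563

Total N = 40+33+41+27+36+26 = 203, so the proportions are 0.19704, 0.16256, 0.20197, 0.133, 0.17734, 0.12808 (working shown to 5 dp, full precision carried).
Each pᵢ log₂ pᵢ term: 0.19704×(-2.34341)=-0.46176, 0.16256×(-2.62094)=-0.42606, 0.20197×(-2.30778)=-0.46610, 0.133×(-2.91045)=-0.38710, 0.17734×(-2.49541)=-0.44254, 0.12808×(-2.96490)=-0.37974.
Sum = -2.56330, so H' = 2.563.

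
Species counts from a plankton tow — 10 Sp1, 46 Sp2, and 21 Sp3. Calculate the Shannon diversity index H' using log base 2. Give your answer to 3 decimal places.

Total N = 10+46+21 = 77, so the proportions are 0.12987, 0.5974, 0.27273 (working shown to 5 dp, full precision carried).
Each pᵢ log₂ pᵢ term: 0.12987×(-2.94486)=-0.38245, 0.5974×(-0.74322)=-0.44400, 0.27273×(-1.87447)=-0.51122.
Sum = -1.33767, so H' = 1.338.

1.338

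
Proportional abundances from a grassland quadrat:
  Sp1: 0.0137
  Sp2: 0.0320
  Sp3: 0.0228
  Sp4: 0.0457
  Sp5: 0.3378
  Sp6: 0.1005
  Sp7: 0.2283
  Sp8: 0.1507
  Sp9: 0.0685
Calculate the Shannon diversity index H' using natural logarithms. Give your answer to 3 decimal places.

Each pᵢ ln pᵢ term (working shown to 5 dp, full precision carried): 0.0137×(-4.29036)=-0.05878, 0.032×(-3.44202)=-0.11014, 0.0228×(-3.78099)=-0.08621, 0.0457×(-3.08566)=-0.14101, 0.3378×(-1.08530)=-0.36661, 0.1005×(-2.29760)=-0.23091, 0.2283×(-1.47709)=-0.33722, 0.1507×(-1.89246)=-0.28519, 0.0685×(-2.68092)=-0.18364.
Sum = -1.79973, so H' = 1.800.

1.800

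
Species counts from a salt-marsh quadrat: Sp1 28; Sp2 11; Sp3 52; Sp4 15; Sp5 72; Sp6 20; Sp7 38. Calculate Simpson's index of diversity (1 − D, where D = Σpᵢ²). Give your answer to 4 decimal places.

Total N = 28+11+52+15+72+20+38 = 236, so the proportions are 0.118644, 0.04661, 0.220339, 0.063559, 0.305085, 0.084746, 0.161017 (working shown to 6 dp, full precision carried).
D = 0.118644² + 0.04661² + 0.220339² + 0.063559² + 0.305085² + 0.084746² + 0.161017² = 0.014076 + 0.002173 + 0.048549 + 0.004040 + 0.093077 + 0.007182 + 0.025926 = 0.195023.
So 1 − D = 0.804977, i.e. 0.8050 to 4 decimal places.

0.8050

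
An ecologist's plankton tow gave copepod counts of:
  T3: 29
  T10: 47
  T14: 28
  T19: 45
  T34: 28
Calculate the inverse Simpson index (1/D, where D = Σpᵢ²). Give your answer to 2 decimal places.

4.72

Total N = 29+47+28+45+28 = 177, so the proportions are 0.163842, 0.265537, 0.158192, 0.254237, 0.158192 (working shown to 6 dp, full precision carried).
D = 0.163842² + 0.265537² + 0.158192² + 0.254237² + 0.158192² = 0.026844 + 0.070510 + 0.025025 + 0.064637 + 0.025025 = 0.212040.
So 1/D = 4.7161, i.e. 4.72 to 2 decimal places.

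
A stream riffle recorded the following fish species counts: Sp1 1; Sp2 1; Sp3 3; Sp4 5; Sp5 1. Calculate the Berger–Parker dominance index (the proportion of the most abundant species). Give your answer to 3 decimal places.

Total N = 1+1+3+5+1 = 11, so the proportions are 0.09091, 0.09091, 0.27273, 0.45455, 0.09091 (working shown to 5 dp, full precision carried).
The largest proportion is 0.45455, i.e. d = 0.455 to 3 decimal places.

0.455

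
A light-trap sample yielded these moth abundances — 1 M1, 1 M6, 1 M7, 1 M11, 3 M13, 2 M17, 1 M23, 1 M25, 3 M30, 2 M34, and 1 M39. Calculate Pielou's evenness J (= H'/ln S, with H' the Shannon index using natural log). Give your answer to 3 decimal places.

0.952

Total N = 1+1+1+1+3+2+1+1+3+2+1 = 17, so the proportions are 0.05882, 0.05882, 0.05882, 0.05882, 0.17647, 0.11765, 0.05882, 0.05882, 0.17647, 0.11765, 0.05882 (working shown to 5 dp, full precision carried).
H' = −Σ pᵢ ln pᵢ = −((-0.16666) + (-0.16666) + (-0.16666) + (-0.16666) + (-0.30611) + (-0.25177) + (-0.16666) + (-0.16666) + (-0.30611) + (-0.25177) + (-0.16666)) = 2.28237.
With S = 11 species, ln S = 2.39790, so J = 2.28237/2.39790 = 0.95182, i.e. 0.952 to 3 decimal places.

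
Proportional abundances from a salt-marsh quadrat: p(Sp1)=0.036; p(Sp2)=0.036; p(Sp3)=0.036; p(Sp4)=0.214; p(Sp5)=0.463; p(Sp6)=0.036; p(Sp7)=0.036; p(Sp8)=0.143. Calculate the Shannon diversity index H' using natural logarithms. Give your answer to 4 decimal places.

1.5629

Each pᵢ ln pᵢ term (working shown to 7 dp, full precision carried): 0.036×(-3.3242363)=-0.1196725, 0.036×(-3.3242363)=-0.1196725, 0.036×(-3.3242363)=-0.1196725, 0.214×(-1.5417793)=-0.3299408, 0.463×(-0.7700282)=-0.3565231, 0.036×(-3.3242363)=-0.1196725, 0.036×(-3.3242363)=-0.1196725, 0.143×(-1.9449106)=-0.2781222.
Sum = -1.5629486, so H' = 1.5629.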